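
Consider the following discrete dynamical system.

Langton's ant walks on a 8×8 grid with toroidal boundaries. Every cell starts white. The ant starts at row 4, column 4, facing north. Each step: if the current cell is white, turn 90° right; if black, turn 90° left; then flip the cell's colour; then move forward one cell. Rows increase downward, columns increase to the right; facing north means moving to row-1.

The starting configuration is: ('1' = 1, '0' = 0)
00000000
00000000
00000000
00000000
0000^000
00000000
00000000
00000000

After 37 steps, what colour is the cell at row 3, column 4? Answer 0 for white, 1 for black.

0) 00000000
00000000
00000000
00000000
0000^000
00000000
00000000
00000000
1) 00000000
00000000
00000000
00000000
00001>00
00000000
00000000
00000000
2) 00000000
00000000
00000000
00000000
00001100
00000v00
00000000
00000000
3) 00000000
00000000
00000000
00000000
00001100
0000<100
00000000
00000000
4) 00000000
00000000
00000000
00000000
0000^100
00001100
00000000
00000000
5) 00000000
00000000
00000000
00000000
000<0100
00001100
00000000
00000000
6) 00000000
00000000
00000000
000^0000
00010100
00001100
00000000
00000000
7) 00000000
00000000
00000000
0001>000
00010100
00001100
00000000
00000000
8) 00000000
00000000
00000000
00011000
0001v100
00001100
00000000
00000000
9) 00000000
00000000
00000000
00011000
000<1100
00001100
00000000
00000000
10) 00000000
00000000
00000000
00011000
00001100
000v1100
00000000
00000000
11) 00000000
00000000
00000000
00011000
00001100
00<11100
00000000
00000000
12) 00000000
00000000
00000000
00011000
00^01100
00111100
00000000
00000000
13) 00000000
00000000
00000000
00011000
001>1100
00111100
00000000
00000000
14) 00000000
00000000
00000000
00011000
00111100
001v1100
00000000
00000000
15) 00000000
00000000
00000000
00011000
00111100
0010>100
00000000
00000000
16) 00000000
00000000
00000000
00011000
0011^100
00100100
00000000
00000000
17) 00000000
00000000
00000000
00011000
001<0100
00100100
00000000
00000000
18) 00000000
00000000
00000000
00011000
00100100
001v0100
00000000
00000000
19) 00000000
00000000
00000000
00011000
00100100
00<10100
00000000
00000000
20) 00000000
00000000
00000000
00011000
00100100
00010100
00v00000
00000000
21) 00000000
00000000
00000000
00011000
00100100
00010100
0<100000
00000000
22) 00000000
00000000
00000000
00011000
00100100
0^010100
01100000
00000000
23) 00000000
00000000
00000000
00011000
00100100
01>10100
01100000
00000000
24) 00000000
00000000
00000000
00011000
00100100
01110100
01v00000
00000000
25) 00000000
00000000
00000000
00011000
00100100
01110100
010>0000
00000000
26) 00000000
00000000
00000000
00011000
00100100
01110100
01010000
000v0000
27) 00000000
00000000
00000000
00011000
00100100
01110100
01010000
00<10000
28) 00000000
00000000
00000000
00011000
00100100
01110100
01^10000
00110000
29) 00000000
00000000
00000000
00011000
00100100
01110100
011>0000
00110000
30) 00000000
00000000
00000000
00011000
00100100
011^0100
01100000
00110000
31) 00000000
00000000
00000000
00011000
00100100
01<00100
01100000
00110000
32) 00000000
00000000
00000000
00011000
00100100
01000100
01v00000
00110000
33) 00000000
00000000
00000000
00011000
00100100
01000100
010>0000
00110000
34) 00000000
00000000
00000000
00011000
00100100
01000100
01010000
001v0000
35) 00000000
00000000
00000000
00011000
00100100
01000100
01010000
0010>000
36) 0000v000
00000000
00000000
00011000
00100100
01000100
01010000
00101000
37) 000<1000
00000000
00000000
00011000
00100100
01000100
01010000
00101000

1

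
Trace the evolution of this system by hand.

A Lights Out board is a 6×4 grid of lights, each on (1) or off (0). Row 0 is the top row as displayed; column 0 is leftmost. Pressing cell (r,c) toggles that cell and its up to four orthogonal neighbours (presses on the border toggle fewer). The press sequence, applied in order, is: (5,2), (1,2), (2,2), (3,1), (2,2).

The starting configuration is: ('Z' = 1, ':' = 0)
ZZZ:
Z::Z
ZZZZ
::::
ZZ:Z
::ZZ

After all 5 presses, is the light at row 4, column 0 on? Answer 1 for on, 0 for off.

[0] ZZZ:
Z::Z
ZZZZ
::::
ZZ:Z
::ZZ
[1] ZZZ:
Z::Z
ZZZZ
::::
ZZZZ
:Z::
[2] ZZ::
ZZZ:
ZZ:Z
::::
ZZZZ
:Z::
[3] ZZ::
ZZ::
Z:Z:
::Z:
ZZZZ
:Z::
[4] ZZ::
ZZ::
ZZZ:
ZZ::
Z:ZZ
:Z::
[5] ZZ::
ZZZ:
Z::Z
ZZZ:
Z:ZZ
:Z::

1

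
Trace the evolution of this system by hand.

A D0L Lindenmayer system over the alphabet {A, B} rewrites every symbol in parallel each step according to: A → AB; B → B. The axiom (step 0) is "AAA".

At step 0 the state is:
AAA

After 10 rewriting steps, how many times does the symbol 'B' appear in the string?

30

[0] AAA
[1] ABABAB
[2] ABBABBABB
[3] ABBBABBBABBB
[4] ABBBBABBBBABBBB
[5] ABBBBBABBBBBABBBBB
[6] ABBBBBBABBBBBBABBBBBB
[7] ABBBBBBBABBBBBBBABBBBBBB
[8] ABBBBBBBBABBBBBBBBABBBBBBBB
[9] ABBBBBBBBBABBBBBBBBBABBBBBBBBB
[10] ABBBBBBBBBBABBBBBBBBBBABBBBBBBBBB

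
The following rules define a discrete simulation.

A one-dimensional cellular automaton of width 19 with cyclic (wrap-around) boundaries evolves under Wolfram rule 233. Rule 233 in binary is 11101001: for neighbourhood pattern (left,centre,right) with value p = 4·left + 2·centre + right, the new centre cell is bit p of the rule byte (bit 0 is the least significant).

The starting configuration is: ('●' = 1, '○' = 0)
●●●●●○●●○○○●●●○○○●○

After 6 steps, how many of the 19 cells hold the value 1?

gen 0: ●●●●●○●●○○○●●●○○○●○
gen 1: ●●●●●●●●○●○●●●○●○○●
gen 2: ●●●●●●●●●○●●●●●○○○●
gen 3: ●●●●●●●●●●●●●●●○●○●
gen 4: ●●●●●●●●●●●●●●●●○●●
gen 5: ●●●●●●●●●●●●●●●●●●●
gen 6: ●●●●●●●●●●●●●●●●●●●

19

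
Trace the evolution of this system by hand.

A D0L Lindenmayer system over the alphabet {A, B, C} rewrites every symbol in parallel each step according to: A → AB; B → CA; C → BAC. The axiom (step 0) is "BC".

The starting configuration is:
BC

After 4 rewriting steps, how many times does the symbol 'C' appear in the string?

15

k=0  BC
k=1  CABAC
k=2  BACABCAABBAC
k=3  CAABBACABCABACABABCACAABBAC
k=4  BACABABCACAABBACABCABACABCAABBACABCAABCABACABBACABABCACAABBAC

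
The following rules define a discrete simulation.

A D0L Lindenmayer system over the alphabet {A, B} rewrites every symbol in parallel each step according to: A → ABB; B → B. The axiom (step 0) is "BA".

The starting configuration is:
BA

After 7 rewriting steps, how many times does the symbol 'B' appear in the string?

15

step 0: BA
step 1: BABB
step 2: BABBBB
step 3: BABBBBBB
step 4: BABBBBBBBB
step 5: BABBBBBBBBBB
step 6: BABBBBBBBBBBBB
step 7: BABBBBBBBBBBBBBB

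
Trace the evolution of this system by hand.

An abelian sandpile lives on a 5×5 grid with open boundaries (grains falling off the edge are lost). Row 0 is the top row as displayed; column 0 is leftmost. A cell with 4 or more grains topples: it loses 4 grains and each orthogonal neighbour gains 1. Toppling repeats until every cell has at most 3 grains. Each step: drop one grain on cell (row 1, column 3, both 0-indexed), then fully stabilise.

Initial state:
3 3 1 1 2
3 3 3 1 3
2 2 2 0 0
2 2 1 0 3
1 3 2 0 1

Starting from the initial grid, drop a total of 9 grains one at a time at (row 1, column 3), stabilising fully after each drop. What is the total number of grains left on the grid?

k=0  3 3 1 1 2
3 3 3 1 3
2 2 2 0 0
2 2 1 0 3
1 3 2 0 1
k=1  3 3 1 1 2
3 3 3 2 3
2 2 2 0 0
2 2 1 0 3
1 3 2 0 1
k=2  3 3 1 1 2
3 3 3 3 3
2 2 2 0 0
2 2 1 0 3
1 3 2 0 1
k=3  1 1 3 2 3
1 2 1 2 0
3 3 3 1 1
2 2 1 0 3
1 3 2 0 1
k=4  1 1 3 2 3
1 2 1 3 0
3 3 3 1 1
2 2 1 0 3
1 3 2 0 1
k=5  1 1 3 3 3
1 2 2 0 1
3 3 3 2 1
2 2 1 0 3
1 3 2 0 1
k=6  1 1 3 3 3
1 2 2 1 1
3 3 3 2 1
2 2 1 0 3
1 3 2 0 1
k=7  1 1 3 3 3
1 2 2 2 1
3 3 3 2 1
2 2 1 0 3
1 3 2 0 1
k=8  1 1 3 3 3
1 2 2 3 1
3 3 3 2 1
2 2 1 0 3
1 3 2 0 1
k=9  1 3 1 2 0
3 0 2 3 3
0 2 2 0 2
3 3 2 1 3
1 3 2 0 1

43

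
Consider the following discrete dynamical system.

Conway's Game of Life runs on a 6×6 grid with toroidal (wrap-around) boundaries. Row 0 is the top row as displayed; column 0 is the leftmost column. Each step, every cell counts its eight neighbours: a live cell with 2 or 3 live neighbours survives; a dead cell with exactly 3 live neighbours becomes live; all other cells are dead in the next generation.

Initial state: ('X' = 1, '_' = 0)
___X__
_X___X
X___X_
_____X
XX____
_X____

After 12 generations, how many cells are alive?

11

k=0  ___X__
_X___X
X___X_
_____X
XX____
_X____
k=1  X_X___
X___XX
X___X_
_X___X
XX____
XXX___
k=2  __XX__
X__XX_
_X__X_
_X___X
_____X
__X__X
k=3  _XX__X
_X__XX
_XXXX_
____XX
____XX
__XXX_
k=4  _X___X
_____X
_XX___
X_X___
______
XXX___
k=5  _XX__X
_XX___
XXX___
__X___
X_X___
XXX___
k=6  ___X__
___X__
X__X__
X_XX__
X_XX__
___X_X
k=7  __XX__
__XXX_
_X_XX_
X___XX
X____X
___X__
k=8  ______
_X____
XX____
_X_X__
X_____
__XXX_
k=9  __XX__
XX____
XX____
_XX___
_X__X_
___X__
k=10  _XXX__
X_____
______
__X___
_X_X__
___XX_
k=11  _XXXX_
_XX___
______
__X___
___XX_
_X__X_
k=12  X___X_
_X____
_XX___
___X__
__XXX_
_X___X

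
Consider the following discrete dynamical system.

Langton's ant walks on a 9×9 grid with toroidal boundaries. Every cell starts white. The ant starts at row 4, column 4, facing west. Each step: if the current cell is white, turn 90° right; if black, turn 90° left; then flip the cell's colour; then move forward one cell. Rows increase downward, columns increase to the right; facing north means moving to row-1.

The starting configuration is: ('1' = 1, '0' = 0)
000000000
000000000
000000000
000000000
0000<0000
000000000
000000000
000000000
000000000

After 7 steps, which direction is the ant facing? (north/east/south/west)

k=0  000000000
000000000
000000000
000000000
0000<0000
000000000
000000000
000000000
000000000
k=1  000000000
000000000
000000000
0000^0000
000010000
000000000
000000000
000000000
000000000
k=2  000000000
000000000
000000000
00001>000
000010000
000000000
000000000
000000000
000000000
k=3  000000000
000000000
000000000
000011000
00001v000
000000000
000000000
000000000
000000000
k=4  000000000
000000000
000000000
000011000
0000<1000
000000000
000000000
000000000
000000000
k=5  000000000
000000000
000000000
000011000
000001000
0000v0000
000000000
000000000
000000000
k=6  000000000
000000000
000000000
000011000
000001000
000<10000
000000000
000000000
000000000
k=7  000000000
000000000
000000000
000011000
000^01000
000110000
000000000
000000000
000000000

north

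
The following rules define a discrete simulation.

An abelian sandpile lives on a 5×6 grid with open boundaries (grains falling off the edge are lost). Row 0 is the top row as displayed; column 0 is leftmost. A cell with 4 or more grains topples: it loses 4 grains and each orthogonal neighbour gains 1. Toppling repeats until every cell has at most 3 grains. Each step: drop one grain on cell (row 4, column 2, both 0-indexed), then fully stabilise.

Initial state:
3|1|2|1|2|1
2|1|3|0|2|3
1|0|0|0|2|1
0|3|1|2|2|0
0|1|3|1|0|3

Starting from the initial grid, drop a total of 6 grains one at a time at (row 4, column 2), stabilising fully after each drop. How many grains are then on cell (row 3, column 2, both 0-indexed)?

3

gen 0: 3|1|2|1|2|1
2|1|3|0|2|3
1|0|0|0|2|1
0|3|1|2|2|0
0|1|3|1|0|3
gen 1: 3|1|2|1|2|1
2|1|3|0|2|3
1|0|0|0|2|1
0|3|2|2|2|0
0|2|0|2|0|3
gen 2: 3|1|2|1|2|1
2|1|3|0|2|3
1|0|0|0|2|1
0|3|2|2|2|0
0|2|1|2|0|3
gen 3: 3|1|2|1|2|1
2|1|3|0|2|3
1|0|0|0|2|1
0|3|2|2|2|0
0|2|2|2|0|3
gen 4: 3|1|2|1|2|1
2|1|3|0|2|3
1|0|0|0|2|1
0|3|2|2|2|0
0|2|3|2|0|3
gen 5: 3|1|2|1|2|1
2|1|3|0|2|3
1|0|0|0|2|1
0|3|3|2|2|0
0|3|0|3|0|3
gen 6: 3|1|2|1|2|1
2|1|3|0|2|3
1|0|0|0|2|1
0|3|3|2|2|0
0|3|1|3|0|3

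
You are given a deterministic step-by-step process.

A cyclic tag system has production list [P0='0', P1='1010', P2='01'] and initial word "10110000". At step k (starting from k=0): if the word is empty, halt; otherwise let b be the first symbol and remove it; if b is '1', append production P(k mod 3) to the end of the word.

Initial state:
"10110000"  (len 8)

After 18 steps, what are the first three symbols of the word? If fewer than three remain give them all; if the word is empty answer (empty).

gen 0: "10110000"  (len 8)
gen 1: "01100000"  (len 8)
gen 2: "1100000"  (len 7)
gen 3: "10000001"  (len 8)
gen 4: "00000010"  (len 8)
gen 5: "0000010"  (len 7)
gen 6: "000010"  (len 6)
gen 7: "00010"  (len 5)
gen 8: "0010"  (len 4)
gen 9: "010"  (len 3)
gen 10: "10"  (len 2)
gen 11: "01010"  (len 5)
gen 12: "1010"  (len 4)
gen 13: "0100"  (len 4)
gen 14: "100"  (len 3)
gen 15: "0001"  (len 4)
gen 16: "001"  (len 3)
gen 17: "01"  (len 2)
gen 18: "1"  (len 1)

1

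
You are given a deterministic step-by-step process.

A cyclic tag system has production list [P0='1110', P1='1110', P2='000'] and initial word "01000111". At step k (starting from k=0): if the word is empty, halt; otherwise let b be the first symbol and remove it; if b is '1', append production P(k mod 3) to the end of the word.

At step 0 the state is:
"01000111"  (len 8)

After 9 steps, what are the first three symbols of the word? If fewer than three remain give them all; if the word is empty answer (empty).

110

gen 0: "01000111"  (len 8)
gen 1: "1000111"  (len 7)
gen 2: "0001111110"  (len 10)
gen 3: "001111110"  (len 9)
gen 4: "01111110"  (len 8)
gen 5: "1111110"  (len 7)
gen 6: "111110000"  (len 9)
gen 7: "111100001110"  (len 12)
gen 8: "111000011101110"  (len 15)
gen 9: "11000011101110000"  (len 17)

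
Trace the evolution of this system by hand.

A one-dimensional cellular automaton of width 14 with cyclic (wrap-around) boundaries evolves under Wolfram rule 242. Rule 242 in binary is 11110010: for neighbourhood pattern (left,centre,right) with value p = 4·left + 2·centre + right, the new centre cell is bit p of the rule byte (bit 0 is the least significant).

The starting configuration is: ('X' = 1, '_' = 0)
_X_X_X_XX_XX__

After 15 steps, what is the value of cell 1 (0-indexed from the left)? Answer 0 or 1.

0

gen 0: _X_X_X_XX_XX__
gen 1: X_X_X_X_XX_XX_
gen 2: _X_X_X_X_XX_XX
gen 3: X_X_X_X_X_XX_X
gen 4: XX_X_X_X_X_XX_
gen 5: _XX_X_X_X_X_XX
gen 6: X_XX_X_X_X_X_X
gen 7: XX_XX_X_X_X_X_
gen 8: _XX_XX_X_X_X_X
gen 9: X_XX_XX_X_X_X_
gen 10: _X_XX_XX_X_X_X
gen 11: X_X_XX_XX_X_X_
gen 12: _X_X_XX_XX_X_X
gen 13: X_X_X_XX_XX_X_
gen 14: _X_X_X_XX_XX_X
gen 15: X_X_X_X_XX_XX_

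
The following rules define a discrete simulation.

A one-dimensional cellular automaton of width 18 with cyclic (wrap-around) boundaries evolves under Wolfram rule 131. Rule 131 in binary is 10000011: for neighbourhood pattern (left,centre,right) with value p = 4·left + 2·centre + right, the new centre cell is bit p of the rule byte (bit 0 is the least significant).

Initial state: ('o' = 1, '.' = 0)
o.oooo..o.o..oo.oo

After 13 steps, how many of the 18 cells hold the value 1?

gen 0: o.oooo..o.o..oo.oo
gen 1: ...oo..o....o....o
gen 2: .oo...o..ooo..ooo.
gen 3: o...oo..o.o..o.o..
gen 4: ..oo...o....o....o
gen 5: .o...oo..ooo..ooo.
gen 6: o..oo...o.o..o.o..
gen 7: ..o...oo....o....o
gen 8: .o..oo...ooo..ooo.
gen 9: o..o...oo.o..o.o..
gen 10: ..o..oo.....o....o
gen 11: .o..o...oooo..ooo.
gen 12: o..o..oo.oo..o.o..
gen 13: ..o..o......o....o

4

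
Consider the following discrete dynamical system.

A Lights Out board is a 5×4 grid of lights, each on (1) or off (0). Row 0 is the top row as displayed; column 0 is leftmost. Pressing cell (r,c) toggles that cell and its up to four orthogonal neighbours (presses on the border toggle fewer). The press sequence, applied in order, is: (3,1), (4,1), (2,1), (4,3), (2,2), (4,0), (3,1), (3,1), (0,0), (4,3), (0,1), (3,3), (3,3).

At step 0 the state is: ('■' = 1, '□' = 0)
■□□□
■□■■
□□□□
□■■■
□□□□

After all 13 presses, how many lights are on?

step 0: ■□□□
■□■■
□□□□
□■■■
□□□□
step 1: ■□□□
■□■■
□■□□
■□□■
□■□□
step 2: ■□□□
■□■■
□■□□
■■□■
■□■□
step 3: ■□□□
■■■■
■□■□
■□□■
■□■□
step 4: ■□□□
■■■■
■□■□
■□□□
■□□■
step 5: ■□□□
■■□■
■■□■
■□■□
■□□■
step 6: ■□□□
■■□■
■■□■
□□■□
□■□■
step 7: ■□□□
■■□■
■□□■
■■□□
□□□■
step 8: ■□□□
■■□■
■■□■
□□■□
□■□■
step 9: □■□□
□■□■
■■□■
□□■□
□■□■
step 10: □■□□
□■□■
■■□■
□□■■
□■■□
step 11: ■□■□
□□□■
■■□■
□□■■
□■■□
step 12: ■□■□
□□□■
■■□□
□□□□
□■■■
step 13: ■□■□
□□□■
■■□■
□□■■
□■■□

10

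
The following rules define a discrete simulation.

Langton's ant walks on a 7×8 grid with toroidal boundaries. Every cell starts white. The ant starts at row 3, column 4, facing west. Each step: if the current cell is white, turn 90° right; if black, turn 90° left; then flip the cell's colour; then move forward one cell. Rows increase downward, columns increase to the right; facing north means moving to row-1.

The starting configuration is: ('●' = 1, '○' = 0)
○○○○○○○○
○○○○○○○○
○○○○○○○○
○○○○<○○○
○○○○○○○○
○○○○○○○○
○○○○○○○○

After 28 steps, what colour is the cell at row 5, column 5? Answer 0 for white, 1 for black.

[0] ○○○○○○○○
○○○○○○○○
○○○○○○○○
○○○○<○○○
○○○○○○○○
○○○○○○○○
○○○○○○○○
[1] ○○○○○○○○
○○○○○○○○
○○○○^○○○
○○○○●○○○
○○○○○○○○
○○○○○○○○
○○○○○○○○
[2] ○○○○○○○○
○○○○○○○○
○○○○●>○○
○○○○●○○○
○○○○○○○○
○○○○○○○○
○○○○○○○○
[3] ○○○○○○○○
○○○○○○○○
○○○○●●○○
○○○○●v○○
○○○○○○○○
○○○○○○○○
○○○○○○○○
[4] ○○○○○○○○
○○○○○○○○
○○○○●●○○
○○○○<●○○
○○○○○○○○
○○○○○○○○
○○○○○○○○
[5] ○○○○○○○○
○○○○○○○○
○○○○●●○○
○○○○○●○○
○○○○v○○○
○○○○○○○○
○○○○○○○○
[6] ○○○○○○○○
○○○○○○○○
○○○○●●○○
○○○○○●○○
○○○<●○○○
○○○○○○○○
○○○○○○○○
[7] ○○○○○○○○
○○○○○○○○
○○○○●●○○
○○○^○●○○
○○○●●○○○
○○○○○○○○
○○○○○○○○
[8] ○○○○○○○○
○○○○○○○○
○○○○●●○○
○○○●>●○○
○○○●●○○○
○○○○○○○○
○○○○○○○○
[9] ○○○○○○○○
○○○○○○○○
○○○○●●○○
○○○●●●○○
○○○●v○○○
○○○○○○○○
○○○○○○○○
[10] ○○○○○○○○
○○○○○○○○
○○○○●●○○
○○○●●●○○
○○○●○>○○
○○○○○○○○
○○○○○○○○
[11] ○○○○○○○○
○○○○○○○○
○○○○●●○○
○○○●●●○○
○○○●○●○○
○○○○○v○○
○○○○○○○○
[12] ○○○○○○○○
○○○○○○○○
○○○○●●○○
○○○●●●○○
○○○●○●○○
○○○○<●○○
○○○○○○○○
[13] ○○○○○○○○
○○○○○○○○
○○○○●●○○
○○○●●●○○
○○○●^●○○
○○○○●●○○
○○○○○○○○
[14] ○○○○○○○○
○○○○○○○○
○○○○●●○○
○○○●●●○○
○○○●●>○○
○○○○●●○○
○○○○○○○○
[15] ○○○○○○○○
○○○○○○○○
○○○○●●○○
○○○●●^○○
○○○●●○○○
○○○○●●○○
○○○○○○○○
[16] ○○○○○○○○
○○○○○○○○
○○○○●●○○
○○○●<○○○
○○○●●○○○
○○○○●●○○
○○○○○○○○
[17] ○○○○○○○○
○○○○○○○○
○○○○●●○○
○○○●○○○○
○○○●v○○○
○○○○●●○○
○○○○○○○○
[18] ○○○○○○○○
○○○○○○○○
○○○○●●○○
○○○●○○○○
○○○●○>○○
○○○○●●○○
○○○○○○○○
[19] ○○○○○○○○
○○○○○○○○
○○○○●●○○
○○○●○○○○
○○○●○●○○
○○○○●v○○
○○○○○○○○
[20] ○○○○○○○○
○○○○○○○○
○○○○●●○○
○○○●○○○○
○○○●○●○○
○○○○●○>○
○○○○○○○○
[21] ○○○○○○○○
○○○○○○○○
○○○○●●○○
○○○●○○○○
○○○●○●○○
○○○○●○●○
○○○○○○v○
[22] ○○○○○○○○
○○○○○○○○
○○○○●●○○
○○○●○○○○
○○○●○●○○
○○○○●○●○
○○○○○<●○
[23] ○○○○○○○○
○○○○○○○○
○○○○●●○○
○○○●○○○○
○○○●○●○○
○○○○●^●○
○○○○○●●○
[24] ○○○○○○○○
○○○○○○○○
○○○○●●○○
○○○●○○○○
○○○●○●○○
○○○○●●>○
○○○○○●●○
[25] ○○○○○○○○
○○○○○○○○
○○○○●●○○
○○○●○○○○
○○○●○●^○
○○○○●●○○
○○○○○●●○
[26] ○○○○○○○○
○○○○○○○○
○○○○●●○○
○○○●○○○○
○○○●○●●>
○○○○●●○○
○○○○○●●○
[27] ○○○○○○○○
○○○○○○○○
○○○○●●○○
○○○●○○○○
○○○●○●●●
○○○○●●○v
○○○○○●●○
[28] ○○○○○○○○
○○○○○○○○
○○○○●●○○
○○○●○○○○
○○○●○●●●
○○○○●●<●
○○○○○●●○

1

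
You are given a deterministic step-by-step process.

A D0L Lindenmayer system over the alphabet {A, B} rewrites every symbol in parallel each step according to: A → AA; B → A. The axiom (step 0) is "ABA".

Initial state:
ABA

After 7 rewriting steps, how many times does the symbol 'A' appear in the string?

k=0  ABA
k=1  AAAAA
k=2  AAAAAAAAAA
k=3  AAAAAAAAAAAAAAAAAAAA
k=4  AAAAAAAAAAAAAAAAAAAAAAAAAAAAAAAAAAAAAAAA
k=5  AAAAAAAAAAAAAAAAAAAAAAAAAAAAAAAAAAAAAAAAAAAAAAAAAAAAAAAAAAAAAAAAAAAAAAAAAAAAAAAA
k=6  AAAAAAAAAAAAAAAAAAAAAAAAAAAAAAAAAAAAAAAAAAAAAAAAAAAAAAAAAA…AAAAAAAAAAAAAAAAAAAAAAAAAAAAAAAAAAAAAAAAAAAAAAAAAAAAAAAAAA  (len 160)
k=7  AAAAAAAAAAAAAAAAAAAAAAAAAAAAAAAAAAAAAAAAAAAAAAAAAAAAAAAAAA…AAAAAAAAAAAAAAAAAAAAAAAAAAAAAAAAAAAAAAAAAAAAAAAAAAAAAAAAAA  (len 320)

320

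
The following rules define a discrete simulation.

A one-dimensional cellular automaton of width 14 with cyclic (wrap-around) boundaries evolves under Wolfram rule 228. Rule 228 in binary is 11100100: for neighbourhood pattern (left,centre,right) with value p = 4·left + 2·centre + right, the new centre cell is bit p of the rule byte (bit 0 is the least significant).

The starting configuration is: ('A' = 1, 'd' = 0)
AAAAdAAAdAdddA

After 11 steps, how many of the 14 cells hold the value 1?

gen 0: AAAAdAAAdAdddA
gen 1: AAAAAdAAAAdddd
gen 2: dAAAAAdAAAdddd
gen 3: ddAAAAAdAAdddd
gen 4: dddAAAAAdAdddd
gen 5: ddddAAAAAAdddd
gen 6: dddddAAAAAdddd
gen 7: ddddddAAAAdddd
gen 8: dddddddAAAdddd
gen 9: ddddddddAAdddd
gen 10: dddddddddAdddd
gen 11: dddddddddAdddd

1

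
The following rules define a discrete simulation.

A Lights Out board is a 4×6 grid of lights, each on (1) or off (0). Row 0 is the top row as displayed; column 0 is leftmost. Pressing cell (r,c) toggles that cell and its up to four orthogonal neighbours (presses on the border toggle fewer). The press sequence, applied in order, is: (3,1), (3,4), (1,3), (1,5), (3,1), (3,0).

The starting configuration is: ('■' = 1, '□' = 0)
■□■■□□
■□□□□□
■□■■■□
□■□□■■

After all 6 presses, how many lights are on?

[0] ■□■■□□
■□□□□□
■□■■■□
□■□□■■
[1] ■□■■□□
■□□□□□
■■■■■□
■□■□■■
[2] ■□■■□□
■□□□□□
■■■■□□
■□■■□□
[3] ■□■□□□
■□■■■□
■■■□□□
■□■■□□
[4] ■□■□□■
■□■■□■
■■■□□■
■□■■□□
[5] ■□■□□■
■□■■□■
■□■□□■
□■□■□□
[6] ■□■□□■
■□■■□■
□□■□□■
■□□■□□

11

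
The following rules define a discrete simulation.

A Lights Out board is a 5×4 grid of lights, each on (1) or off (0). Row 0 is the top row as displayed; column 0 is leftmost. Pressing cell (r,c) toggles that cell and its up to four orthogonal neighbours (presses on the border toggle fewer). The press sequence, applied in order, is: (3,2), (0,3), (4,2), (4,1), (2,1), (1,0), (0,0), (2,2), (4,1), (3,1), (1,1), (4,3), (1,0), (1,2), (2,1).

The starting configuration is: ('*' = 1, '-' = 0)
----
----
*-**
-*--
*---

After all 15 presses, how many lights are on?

9

step 0: ----
----
*-**
-*--
*---
step 1: ----
----
*--*
--**
*-*-
step 2: --**
---*
*--*
--**
*-*-
step 3: --**
---*
*--*
---*
**-*
step 4: --**
---*
*--*
-*-*
--**
step 5: --**
-*-*
-***
---*
--**
step 6: *-**
*--*
****
---*
--**
step 7: -***
---*
****
---*
--**
step 8: -***
--**
*---
--**
--**
step 9: -***
--**
*---
-***
**-*
step 10: -***
--**
**--
*--*
*--*
step 11: --**
**-*
*---
*--*
*--*
step 12: --**
**-*
*---
*---
*-*-
step 13: *-**
---*
----
*---
*-*-
step 14: *--*
-**-
--*-
*---
*-*-
step 15: *--*
--*-
**--
**--
*-*-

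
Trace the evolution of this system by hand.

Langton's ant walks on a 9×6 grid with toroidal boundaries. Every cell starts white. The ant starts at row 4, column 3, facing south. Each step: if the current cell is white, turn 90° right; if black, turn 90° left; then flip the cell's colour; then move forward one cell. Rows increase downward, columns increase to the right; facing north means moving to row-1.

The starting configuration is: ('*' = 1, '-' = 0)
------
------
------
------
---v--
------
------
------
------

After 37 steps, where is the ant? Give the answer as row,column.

t=0: ------
------
------
------
---v--
------
------
------
------
t=1: ------
------
------
------
--<*--
------
------
------
------
t=2: ------
------
------
--^---
--**--
------
------
------
------
t=3: ------
------
------
--*>--
--**--
------
------
------
------
t=4: ------
------
------
--**--
--*v--
------
------
------
------
t=5: ------
------
------
--**--
--*->-
------
------
------
------
t=6: ------
------
------
--**--
--*-*-
----v-
------
------
------
t=7: ------
------
------
--**--
--*-*-
---<*-
------
------
------
t=8: ------
------
------
--**--
--*^*-
---**-
------
------
------
t=9: ------
------
------
--**--
--**>-
---**-
------
------
------
t=10: ------
------
------
--**^-
--**--
---**-
------
------
------
t=11: ------
------
------
--***>
--**--
---**-
------
------
------
t=12: ------
------
------
--****
--**-v
---**-
------
------
------
t=13: ------
------
------
--****
--**<*
---**-
------
------
------
t=14: ------
------
------
--**^*
--****
---**-
------
------
------
t=15: ------
------
------
--*<-*
--****
---**-
------
------
------
t=16: ------
------
------
--*--*
--*v**
---**-
------
------
------
t=17: ------
------
------
--*--*
--*->*
---**-
------
------
------
t=18: ------
------
------
--*-^*
--*--*
---**-
------
------
------
t=19: ------
------
------
--*-*>
--*--*
---**-
------
------
------
t=20: ------
------
-----^
--*-*-
--*--*
---**-
------
------
------
t=21: ------
------
>----*
--*-*-
--*--*
---**-
------
------
------
t=22: ------
------
*----*
v-*-*-
--*--*
---**-
------
------
------
t=23: ------
------
*----*
*-*-*<
--*--*
---**-
------
------
------
t=24: ------
------
*----^
*-*-**
--*--*
---**-
------
------
------
t=25: ------
------
*---<-
*-*-**
--*--*
---**-
------
------
------
t=26: ------
----^-
*---*-
*-*-**
--*--*
---**-
------
------
------
t=27: ------
----*>
*---*-
*-*-**
--*--*
---**-
------
------
------
t=28: ------
----**
*---*v
*-*-**
--*--*
---**-
------
------
------
t=29: ------
----**
*---<*
*-*-**
--*--*
---**-
------
------
------
t=30: ------
----**
*----*
*-*-v*
--*--*
---**-
------
------
------
t=31: ------
----**
*----*
*-*-->
--*--*
---**-
------
------
------
t=32: ------
----**
*----^
*-*---
--*--*
---**-
------
------
------
t=33: ------
----**
*---<-
*-*---
--*--*
---**-
------
------
------
t=34: ------
----^*
*---*-
*-*---
--*--*
---**-
------
------
------
t=35: ------
---<-*
*---*-
*-*---
--*--*
---**-
------
------
------
t=36: ---^--
---*-*
*---*-
*-*---
--*--*
---**-
------
------
------
t=37: ---*>-
---*-*
*---*-
*-*---
--*--*
---**-
------
------
------

0,4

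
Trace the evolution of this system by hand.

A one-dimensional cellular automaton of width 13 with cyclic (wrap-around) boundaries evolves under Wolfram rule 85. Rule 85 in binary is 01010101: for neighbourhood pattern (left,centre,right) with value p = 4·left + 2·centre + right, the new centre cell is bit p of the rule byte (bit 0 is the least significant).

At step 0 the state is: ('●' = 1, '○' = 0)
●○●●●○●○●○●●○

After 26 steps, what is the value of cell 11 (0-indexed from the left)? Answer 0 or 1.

step 0: ●○●●●○●○●○●●○
step 1: ●○○○●○●○●○○●○
step 2: ●●●○●○●○●●○●○
step 3: ○○●○●○●○○●○●○
step 4: ●○●○●○●●○●○●●
step 5: ●○●○●○○●○●○○○
step 6: ●○●○●●○●○●●●○
step 7: ●○●○○●○●○○○●○
step 8: ●○●●○●○●●●○●○
step 9: ●○○●○●○○○●○●○
step 10: ●●○●○●●●○●○●○
step 11: ○●○●○○○●○●○●○
step 12: ○●○●●●○●○●○●●
step 13: ○●○○○●○●○●○○●
step 14: ○●●●○●○●○●●○●
step 15: ○○○●○●○●○○●○●
step 16: ●●○●○●○●●○●○●
step 17: ○●○●○●○○●○●○○
step 18: ○●○●○●●○●○●●●
step 19: ○●○●○○●○●○○○●
step 20: ○●○●●○●○●●●○●
step 21: ○●○○●○●○○○●○●
step 22: ○●●○●○●●●○●○●
step 23: ○○●○●○○○●○●○●
step 24: ●○●○●●●○●○●○●
step 25: ●○●○○○●○●○●○○
step 26: ●○●●●○●○●○●●○

1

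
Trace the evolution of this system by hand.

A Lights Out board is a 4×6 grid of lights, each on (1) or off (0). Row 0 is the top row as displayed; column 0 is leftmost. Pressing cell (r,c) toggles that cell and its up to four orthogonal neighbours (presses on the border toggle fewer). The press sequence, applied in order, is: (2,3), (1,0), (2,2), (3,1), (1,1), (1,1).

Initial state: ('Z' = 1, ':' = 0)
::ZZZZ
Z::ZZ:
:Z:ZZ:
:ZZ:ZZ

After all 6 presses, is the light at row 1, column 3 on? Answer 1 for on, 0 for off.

gen 0: ::ZZZZ
Z::ZZ:
:Z:ZZ:
:ZZ:ZZ
gen 1: ::ZZZZ
Z:::Z:
:ZZ:::
:ZZZZZ
gen 2: Z:ZZZZ
:Z::Z:
ZZZ:::
:ZZZZZ
gen 3: Z:ZZZZ
:ZZ:Z:
Z::Z::
:Z:ZZZ
gen 4: Z:ZZZZ
:ZZ:Z:
ZZ:Z::
Z:ZZZZ
gen 5: ZZZZZZ
Z:::Z:
Z::Z::
Z:ZZZZ
gen 6: Z:ZZZZ
:ZZ:Z:
ZZ:Z::
Z:ZZZZ

0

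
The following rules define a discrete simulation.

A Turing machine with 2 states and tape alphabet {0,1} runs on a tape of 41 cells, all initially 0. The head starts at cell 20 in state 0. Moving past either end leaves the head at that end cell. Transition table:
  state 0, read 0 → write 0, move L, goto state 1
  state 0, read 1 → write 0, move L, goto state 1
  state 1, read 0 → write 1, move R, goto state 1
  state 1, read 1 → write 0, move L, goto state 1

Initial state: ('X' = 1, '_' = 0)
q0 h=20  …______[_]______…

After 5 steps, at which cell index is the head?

23

step 0: q0 h=20  …______[_]______…
step 1: q1 h=19  …______[_]______…
step 2: q1 h=20  …_____X[_]______…
step 3: q1 h=21  …____XX[_]______…
step 4: q1 h=22  …___XXX[_]______…
step 5: q1 h=23  …__XXXX[_]______…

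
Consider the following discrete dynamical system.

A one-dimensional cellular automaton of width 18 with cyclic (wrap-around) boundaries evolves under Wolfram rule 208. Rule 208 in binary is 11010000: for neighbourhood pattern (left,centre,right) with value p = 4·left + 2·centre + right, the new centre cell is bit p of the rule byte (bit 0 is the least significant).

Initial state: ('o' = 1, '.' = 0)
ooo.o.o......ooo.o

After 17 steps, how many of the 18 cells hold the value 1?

6

[0] ooo.o.o......ooo.o
[1] ooo....o......oo..
[2] .ooo....o......oo.
[3] ..ooo....o......oo
[4] o..ooo....o......o
[5] oo..ooo....o......
[6] .oo..ooo....o.....
[7] ..oo..ooo....o....
[8] ...oo..ooo....o...
[9] ....oo..ooo....o..
[10] .....oo..ooo....o.
[11] ......oo..ooo....o
[12] o......oo..ooo....
[13] .o......oo..ooo...
[14] ..o......oo..ooo..
[15] ...o......oo..ooo.
[16] ....o......oo..ooo
[17] o....o......oo..oo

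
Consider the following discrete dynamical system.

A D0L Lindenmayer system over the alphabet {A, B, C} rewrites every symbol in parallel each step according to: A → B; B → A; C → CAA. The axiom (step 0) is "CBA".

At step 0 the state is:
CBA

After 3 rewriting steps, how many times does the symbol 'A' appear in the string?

5

0) CBA
1) CAAAB
2) CAABBBA
3) CAABBAAAB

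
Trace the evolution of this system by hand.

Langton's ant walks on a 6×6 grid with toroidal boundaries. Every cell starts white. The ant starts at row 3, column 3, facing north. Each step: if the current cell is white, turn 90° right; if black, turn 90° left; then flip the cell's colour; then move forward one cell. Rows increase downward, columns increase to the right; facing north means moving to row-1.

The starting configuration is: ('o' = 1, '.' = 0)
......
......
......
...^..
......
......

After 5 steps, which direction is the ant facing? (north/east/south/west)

west

t=0: ......
......
......
...^..
......
......
t=1: ......
......
......
...o>.
......
......
t=2: ......
......
......
...oo.
....v.
......
t=3: ......
......
......
...oo.
...<o.
......
t=4: ......
......
......
...^o.
...oo.
......
t=5: ......
......
......
..<.o.
...oo.
......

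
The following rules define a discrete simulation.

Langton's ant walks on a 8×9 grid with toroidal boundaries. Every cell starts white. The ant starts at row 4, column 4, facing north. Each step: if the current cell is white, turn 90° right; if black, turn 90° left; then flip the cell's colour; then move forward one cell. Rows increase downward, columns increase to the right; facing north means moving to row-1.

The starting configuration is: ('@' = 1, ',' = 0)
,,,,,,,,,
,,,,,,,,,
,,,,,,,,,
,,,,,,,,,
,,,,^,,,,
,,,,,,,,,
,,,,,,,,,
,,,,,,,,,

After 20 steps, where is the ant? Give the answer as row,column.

6,2

gen 0: ,,,,,,,,,
,,,,,,,,,
,,,,,,,,,
,,,,,,,,,
,,,,^,,,,
,,,,,,,,,
,,,,,,,,,
,,,,,,,,,
gen 1: ,,,,,,,,,
,,,,,,,,,
,,,,,,,,,
,,,,,,,,,
,,,,@>,,,
,,,,,,,,,
,,,,,,,,,
,,,,,,,,,
gen 2: ,,,,,,,,,
,,,,,,,,,
,,,,,,,,,
,,,,,,,,,
,,,,@@,,,
,,,,,v,,,
,,,,,,,,,
,,,,,,,,,
gen 3: ,,,,,,,,,
,,,,,,,,,
,,,,,,,,,
,,,,,,,,,
,,,,@@,,,
,,,,<@,,,
,,,,,,,,,
,,,,,,,,,
gen 4: ,,,,,,,,,
,,,,,,,,,
,,,,,,,,,
,,,,,,,,,
,,,,^@,,,
,,,,@@,,,
,,,,,,,,,
,,,,,,,,,
gen 5: ,,,,,,,,,
,,,,,,,,,
,,,,,,,,,
,,,,,,,,,
,,,<,@,,,
,,,,@@,,,
,,,,,,,,,
,,,,,,,,,
gen 6: ,,,,,,,,,
,,,,,,,,,
,,,,,,,,,
,,,^,,,,,
,,,@,@,,,
,,,,@@,,,
,,,,,,,,,
,,,,,,,,,
gen 7: ,,,,,,,,,
,,,,,,,,,
,,,,,,,,,
,,,@>,,,,
,,,@,@,,,
,,,,@@,,,
,,,,,,,,,
,,,,,,,,,
gen 8: ,,,,,,,,,
,,,,,,,,,
,,,,,,,,,
,,,@@,,,,
,,,@v@,,,
,,,,@@,,,
,,,,,,,,,
,,,,,,,,,
gen 9: ,,,,,,,,,
,,,,,,,,,
,,,,,,,,,
,,,@@,,,,
,,,<@@,,,
,,,,@@,,,
,,,,,,,,,
,,,,,,,,,
gen 10: ,,,,,,,,,
,,,,,,,,,
,,,,,,,,,
,,,@@,,,,
,,,,@@,,,
,,,v@@,,,
,,,,,,,,,
,,,,,,,,,
gen 11: ,,,,,,,,,
,,,,,,,,,
,,,,,,,,,
,,,@@,,,,
,,,,@@,,,
,,<@@@,,,
,,,,,,,,,
,,,,,,,,,
gen 12: ,,,,,,,,,
,,,,,,,,,
,,,,,,,,,
,,,@@,,,,
,,^,@@,,,
,,@@@@,,,
,,,,,,,,,
,,,,,,,,,
gen 13: ,,,,,,,,,
,,,,,,,,,
,,,,,,,,,
,,,@@,,,,
,,@>@@,,,
,,@@@@,,,
,,,,,,,,,
,,,,,,,,,
gen 14: ,,,,,,,,,
,,,,,,,,,
,,,,,,,,,
,,,@@,,,,
,,@@@@,,,
,,@v@@,,,
,,,,,,,,,
,,,,,,,,,
gen 15: ,,,,,,,,,
,,,,,,,,,
,,,,,,,,,
,,,@@,,,,
,,@@@@,,,
,,@,>@,,,
,,,,,,,,,
,,,,,,,,,
gen 16: ,,,,,,,,,
,,,,,,,,,
,,,,,,,,,
,,,@@,,,,
,,@@^@,,,
,,@,,@,,,
,,,,,,,,,
,,,,,,,,,
gen 17: ,,,,,,,,,
,,,,,,,,,
,,,,,,,,,
,,,@@,,,,
,,@<,@,,,
,,@,,@,,,
,,,,,,,,,
,,,,,,,,,
gen 18: ,,,,,,,,,
,,,,,,,,,
,,,,,,,,,
,,,@@,,,,
,,@,,@,,,
,,@v,@,,,
,,,,,,,,,
,,,,,,,,,
gen 19: ,,,,,,,,,
,,,,,,,,,
,,,,,,,,,
,,,@@,,,,
,,@,,@,,,
,,<@,@,,,
,,,,,,,,,
,,,,,,,,,
gen 20: ,,,,,,,,,
,,,,,,,,,
,,,,,,,,,
,,,@@,,,,
,,@,,@,,,
,,,@,@,,,
,,v,,,,,,
,,,,,,,,,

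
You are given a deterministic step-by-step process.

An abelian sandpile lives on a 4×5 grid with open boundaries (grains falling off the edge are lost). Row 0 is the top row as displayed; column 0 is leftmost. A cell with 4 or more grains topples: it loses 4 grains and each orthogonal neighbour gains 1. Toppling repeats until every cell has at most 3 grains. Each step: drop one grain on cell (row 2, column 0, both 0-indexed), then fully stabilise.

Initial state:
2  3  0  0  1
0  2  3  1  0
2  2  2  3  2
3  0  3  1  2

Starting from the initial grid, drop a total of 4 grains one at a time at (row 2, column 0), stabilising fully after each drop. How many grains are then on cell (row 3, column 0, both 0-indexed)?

0

step 0: 2  3  0  0  1
0  2  3  1  0
2  2  2  3  2
3  0  3  1  2
step 1: 2  3  0  0  1
0  2  3  1  0
3  2  2  3  2
3  0  3  1  2
step 2: 2  3  0  0  1
1  2  3  1  0
1  3  2  3  2
0  1  3  1  2
step 3: 2  3  0  0  1
1  2  3  1  0
2  3  2  3  2
0  1  3  1  2
step 4: 2  3  0  0  1
1  2  3  1  0
3  3  2  3  2
0  1  3  1  2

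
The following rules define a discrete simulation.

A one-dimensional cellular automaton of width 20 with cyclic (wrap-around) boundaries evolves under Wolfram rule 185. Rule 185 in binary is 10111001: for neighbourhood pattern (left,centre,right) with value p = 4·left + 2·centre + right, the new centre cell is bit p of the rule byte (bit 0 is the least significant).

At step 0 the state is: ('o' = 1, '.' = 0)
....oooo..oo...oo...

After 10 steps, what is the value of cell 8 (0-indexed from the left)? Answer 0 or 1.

k=0  ....oooo..oo...oo...
k=1  ooo.ooo.o.o.oo.o.ooo
k=2  oo.ooo.o.o.oo.o.oooo
k=3  o.ooo.o.o.oo.o.ooooo
k=4  .ooo.o.o.oo.o.oooooo
k=5  ooo.o.o.oo.o.oooooo.
k=6  oo.o.o.oo.o.oooooo.o
k=7  o.o.o.oo.o.oooooo.oo
k=8  .o.o.oo.o.oooooo.ooo
k=9  o.o.oo.o.oooooo.ooo.
k=10  .o.oo.o.oooooo.ooo.o

1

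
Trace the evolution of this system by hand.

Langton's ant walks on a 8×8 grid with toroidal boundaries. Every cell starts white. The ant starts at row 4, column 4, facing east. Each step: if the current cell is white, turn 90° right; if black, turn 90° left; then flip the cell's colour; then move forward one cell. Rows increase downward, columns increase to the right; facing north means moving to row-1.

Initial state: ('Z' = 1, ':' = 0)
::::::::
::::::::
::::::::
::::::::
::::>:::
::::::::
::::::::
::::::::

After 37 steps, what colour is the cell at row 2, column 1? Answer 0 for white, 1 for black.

k=0  ::::::::
::::::::
::::::::
::::::::
::::>:::
::::::::
::::::::
::::::::
k=1  ::::::::
::::::::
::::::::
::::::::
::::Z:::
::::v:::
::::::::
::::::::
k=2  ::::::::
::::::::
::::::::
::::::::
::::Z:::
:::<Z:::
::::::::
::::::::
k=3  ::::::::
::::::::
::::::::
::::::::
:::^Z:::
:::ZZ:::
::::::::
::::::::
k=4  ::::::::
::::::::
::::::::
::::::::
:::Z>:::
:::ZZ:::
::::::::
::::::::
k=5  ::::::::
::::::::
::::::::
::::^:::
:::Z::::
:::ZZ:::
::::::::
::::::::
k=6  ::::::::
::::::::
::::::::
::::Z>::
:::Z::::
:::ZZ:::
::::::::
::::::::
k=7  ::::::::
::::::::
::::::::
::::ZZ::
:::Z:v::
:::ZZ:::
::::::::
::::::::
k=8  ::::::::
::::::::
::::::::
::::ZZ::
:::Z<Z::
:::ZZ:::
::::::::
::::::::
k=9  ::::::::
::::::::
::::::::
::::^Z::
:::ZZZ::
:::ZZ:::
::::::::
::::::::
k=10  ::::::::
::::::::
::::::::
:::<:Z::
:::ZZZ::
:::ZZ:::
::::::::
::::::::
k=11  ::::::::
::::::::
:::^::::
:::Z:Z::
:::ZZZ::
:::ZZ:::
::::::::
::::::::
k=12  ::::::::
::::::::
:::Z>:::
:::Z:Z::
:::ZZZ::
:::ZZ:::
::::::::
::::::::
k=13  ::::::::
::::::::
:::ZZ:::
:::ZvZ::
:::ZZZ::
:::ZZ:::
::::::::
::::::::
k=14  ::::::::
::::::::
:::ZZ:::
:::<ZZ::
:::ZZZ::
:::ZZ:::
::::::::
::::::::
k=15  ::::::::
::::::::
:::ZZ:::
::::ZZ::
:::vZZ::
:::ZZ:::
::::::::
::::::::
k=16  ::::::::
::::::::
:::ZZ:::
::::ZZ::
::::>Z::
:::ZZ:::
::::::::
::::::::
k=17  ::::::::
::::::::
:::ZZ:::
::::^Z::
:::::Z::
:::ZZ:::
::::::::
::::::::
k=18  ::::::::
::::::::
:::ZZ:::
:::<:Z::
:::::Z::
:::ZZ:::
::::::::
::::::::
k=19  ::::::::
::::::::
:::^Z:::
:::Z:Z::
:::::Z::
:::ZZ:::
::::::::
::::::::
k=20  ::::::::
::::::::
::<:Z:::
:::Z:Z::
:::::Z::
:::ZZ:::
::::::::
::::::::
k=21  ::::::::
::^:::::
::Z:Z:::
:::Z:Z::
:::::Z::
:::ZZ:::
::::::::
::::::::
k=22  ::::::::
::Z>::::
::Z:Z:::
:::Z:Z::
:::::Z::
:::ZZ:::
::::::::
::::::::
k=23  ::::::::
::ZZ::::
::ZvZ:::
:::Z:Z::
:::::Z::
:::ZZ:::
::::::::
::::::::
k=24  ::::::::
::ZZ::::
::<ZZ:::
:::Z:Z::
:::::Z::
:::ZZ:::
::::::::
::::::::
k=25  ::::::::
::ZZ::::
:::ZZ:::
::vZ:Z::
:::::Z::
:::ZZ:::
::::::::
::::::::
k=26  ::::::::
::ZZ::::
:::ZZ:::
:<ZZ:Z::
:::::Z::
:::ZZ:::
::::::::
::::::::
k=27  ::::::::
::ZZ::::
:^:ZZ:::
:ZZZ:Z::
:::::Z::
:::ZZ:::
::::::::
::::::::
k=28  ::::::::
::ZZ::::
:Z>ZZ:::
:ZZZ:Z::
:::::Z::
:::ZZ:::
::::::::
::::::::
k=29  ::::::::
::ZZ::::
:ZZZZ:::
:ZvZ:Z::
:::::Z::
:::ZZ:::
::::::::
::::::::
k=30  ::::::::
::ZZ::::
:ZZZZ:::
:Z:>:Z::
:::::Z::
:::ZZ:::
::::::::
::::::::
k=31  ::::::::
::ZZ::::
:ZZ^Z:::
:Z:::Z::
:::::Z::
:::ZZ:::
::::::::
::::::::
k=32  ::::::::
::ZZ::::
:Z<:Z:::
:Z:::Z::
:::::Z::
:::ZZ:::
::::::::
::::::::
k=33  ::::::::
::ZZ::::
:Z::Z:::
:Zv::Z::
:::::Z::
:::ZZ:::
::::::::
::::::::
k=34  ::::::::
::ZZ::::
:Z::Z:::
:<Z::Z::
:::::Z::
:::ZZ:::
::::::::
::::::::
k=35  ::::::::
::ZZ::::
:Z::Z:::
::Z::Z::
:v:::Z::
:::ZZ:::
::::::::
::::::::
k=36  ::::::::
::ZZ::::
:Z::Z:::
::Z::Z::
<Z:::Z::
:::ZZ:::
::::::::
::::::::
k=37  ::::::::
::ZZ::::
:Z::Z:::
^:Z::Z::
ZZ:::Z::
:::ZZ:::
::::::::
::::::::

1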